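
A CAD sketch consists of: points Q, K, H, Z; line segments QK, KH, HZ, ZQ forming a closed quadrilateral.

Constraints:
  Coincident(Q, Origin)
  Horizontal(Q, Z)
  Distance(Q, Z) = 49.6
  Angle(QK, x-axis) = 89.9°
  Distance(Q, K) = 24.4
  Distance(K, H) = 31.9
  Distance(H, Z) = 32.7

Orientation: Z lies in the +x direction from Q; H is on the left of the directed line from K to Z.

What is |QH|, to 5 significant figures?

41.994

Checks: Q.y = 0.00, Z.y = 0.00 ✓; |KH| = 31.90 ✓; |HZ| = 32.70 ✓.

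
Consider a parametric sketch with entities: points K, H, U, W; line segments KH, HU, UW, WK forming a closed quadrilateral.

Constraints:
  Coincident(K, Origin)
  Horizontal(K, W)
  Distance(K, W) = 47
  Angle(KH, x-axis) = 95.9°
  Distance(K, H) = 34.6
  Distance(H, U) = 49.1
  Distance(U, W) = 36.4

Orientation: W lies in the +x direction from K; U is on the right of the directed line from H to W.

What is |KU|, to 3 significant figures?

17.4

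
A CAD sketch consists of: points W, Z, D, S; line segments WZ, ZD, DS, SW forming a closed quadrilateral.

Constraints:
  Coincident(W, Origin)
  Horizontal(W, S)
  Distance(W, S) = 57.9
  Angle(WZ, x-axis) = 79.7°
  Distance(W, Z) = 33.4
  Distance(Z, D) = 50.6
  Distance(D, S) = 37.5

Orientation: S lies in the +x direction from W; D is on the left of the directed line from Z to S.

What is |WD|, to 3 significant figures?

67.7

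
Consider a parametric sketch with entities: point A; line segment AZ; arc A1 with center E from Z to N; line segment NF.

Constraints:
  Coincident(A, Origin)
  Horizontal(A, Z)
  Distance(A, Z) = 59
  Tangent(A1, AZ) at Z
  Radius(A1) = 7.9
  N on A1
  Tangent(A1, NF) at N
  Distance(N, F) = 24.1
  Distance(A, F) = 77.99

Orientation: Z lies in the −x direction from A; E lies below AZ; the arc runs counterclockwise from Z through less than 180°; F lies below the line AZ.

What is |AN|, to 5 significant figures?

66.973

A is at the origin; A and Z share the same y with |AZ| = 59.0 and Z on the −x side, so Z = (-59.000, 0.0000). Since A1 is tangent to AZ there, EZ ⟂ AZ, so E = Z + (0, -7.9) = (-59.000, -7.9000). Since EN ⟂ NF (tangency), |EF| = √(7.9² + 24.1²) = 25.362 regardless of where N sits on A1. So F lies on both circle(A, 77.99) and circle(E, 25.362); the below-AZ intersection is F = (-72.164, -29.578). N is the foot of the tangent from F: N = (-66.694, -6.1070).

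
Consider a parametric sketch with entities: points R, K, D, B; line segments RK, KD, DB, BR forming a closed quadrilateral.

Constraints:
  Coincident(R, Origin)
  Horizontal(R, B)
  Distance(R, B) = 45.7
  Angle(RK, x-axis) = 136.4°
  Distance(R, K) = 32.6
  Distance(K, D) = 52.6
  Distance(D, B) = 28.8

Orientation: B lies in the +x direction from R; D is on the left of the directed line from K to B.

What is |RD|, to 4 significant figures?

37.28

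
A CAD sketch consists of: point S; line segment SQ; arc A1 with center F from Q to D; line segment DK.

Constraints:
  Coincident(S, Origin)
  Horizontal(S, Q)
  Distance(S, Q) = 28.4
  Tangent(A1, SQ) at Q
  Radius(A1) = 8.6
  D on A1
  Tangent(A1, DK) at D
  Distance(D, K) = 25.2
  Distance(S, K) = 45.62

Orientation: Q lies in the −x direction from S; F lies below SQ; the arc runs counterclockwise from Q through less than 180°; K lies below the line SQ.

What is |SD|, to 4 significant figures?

38.27

S is at the origin; SQ is horizontal with |SQ| = 28.4 and Q on the −x side, so Q = (-28.40, 0.000). The tangent condition forces FQ to be normal to SQ, so F = Q + (0, -8.6) = (-28.40, -8.600). Since FD ⟂ DK (tangency), |FK| = √(8.6² + 25.2²) = 26.63 regardless of where D sits on A1. So K lies on both circle(S, 45.62) and circle(F, 26.63); the below-SQ intersection is K = (-28.99, -35.22). D is the foot of the tangent from K: D = (-36.60, -11.20).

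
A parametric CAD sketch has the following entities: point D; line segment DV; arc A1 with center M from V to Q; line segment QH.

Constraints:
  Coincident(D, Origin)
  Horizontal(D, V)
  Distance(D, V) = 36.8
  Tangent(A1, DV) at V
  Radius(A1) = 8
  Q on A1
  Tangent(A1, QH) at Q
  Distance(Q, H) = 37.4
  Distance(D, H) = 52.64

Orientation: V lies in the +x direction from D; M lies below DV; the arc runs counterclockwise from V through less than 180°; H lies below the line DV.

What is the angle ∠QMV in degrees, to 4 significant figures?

87.62°

Checks: D.y = 0.00, V.y = 0.00 ✓; |MQ| = 8.000 ✓; ∠(MQ, QH) = 90.00° ✓; |QH| = 37.40 ✓; |DH| = 52.64 ✓.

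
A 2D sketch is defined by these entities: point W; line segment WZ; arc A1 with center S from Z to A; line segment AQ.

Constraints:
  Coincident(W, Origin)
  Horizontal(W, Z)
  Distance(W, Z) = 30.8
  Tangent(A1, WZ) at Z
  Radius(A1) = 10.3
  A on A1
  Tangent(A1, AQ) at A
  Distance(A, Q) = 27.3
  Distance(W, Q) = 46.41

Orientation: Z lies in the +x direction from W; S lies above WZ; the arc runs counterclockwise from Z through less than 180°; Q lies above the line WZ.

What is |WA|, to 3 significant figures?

42.6

Checks: ∠(SZ, ZW) = 90.00° ✓; |SZ| = 10.30 ✓; |SA| = 10.30 ✓; ∠(SA, AQ) = 90.00° ✓; |AQ| = 27.30 ✓; |WQ| = 46.41 ✓.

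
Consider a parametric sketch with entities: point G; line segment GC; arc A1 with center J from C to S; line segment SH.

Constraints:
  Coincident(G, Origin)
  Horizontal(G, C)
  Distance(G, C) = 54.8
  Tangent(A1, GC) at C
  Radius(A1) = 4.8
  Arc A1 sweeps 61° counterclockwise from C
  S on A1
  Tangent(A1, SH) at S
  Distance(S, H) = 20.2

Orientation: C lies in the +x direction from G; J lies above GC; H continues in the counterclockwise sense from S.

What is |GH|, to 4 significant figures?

71.68

G is at the origin; GC is horizontal with |GC| = 54.8 and C on the +x side, so C = (54.80, 0.000). A1 meets GC tangentially, so JC is at right angles to GC, so J = C + (0, 4.8) = (54.80, 4.800). On A1, C sits at bearing -90° from J; a 61° counterclockwise sweep puts S at bearing -29°, so S = J + 4.8·(cos -29°, sin -29°) = (59.00, 2.473). A1 meets SH tangentially, so JS is at right angles to SH, so SH runs along (−sin -29°, cos -29°); with |SH| = 20.2, H = (68.79, 20.14). Then |GH| = |H − G| = 71.68.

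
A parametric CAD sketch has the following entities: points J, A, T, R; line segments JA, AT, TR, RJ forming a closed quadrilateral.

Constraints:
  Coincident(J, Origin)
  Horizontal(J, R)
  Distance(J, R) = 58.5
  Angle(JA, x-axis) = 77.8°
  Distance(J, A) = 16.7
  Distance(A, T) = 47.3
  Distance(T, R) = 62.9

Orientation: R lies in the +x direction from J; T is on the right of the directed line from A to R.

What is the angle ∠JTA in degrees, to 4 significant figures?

6.639°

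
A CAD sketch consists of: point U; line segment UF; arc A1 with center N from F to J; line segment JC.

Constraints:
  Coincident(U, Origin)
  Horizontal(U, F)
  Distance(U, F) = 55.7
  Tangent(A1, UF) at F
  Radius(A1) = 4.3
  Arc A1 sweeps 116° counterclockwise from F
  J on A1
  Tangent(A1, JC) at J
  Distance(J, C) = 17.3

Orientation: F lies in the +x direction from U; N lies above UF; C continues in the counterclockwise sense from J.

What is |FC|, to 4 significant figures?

22.05

U is at the origin; U and F share the same y with |UF| = 55.7 and F on the +x side, so F = (55.70, 0.000). A1 meets UF tangentially, so NF is at right angles to UF, so N = F + (0, 4.3) = (55.70, 4.300). On A1, F sits at bearing -90° from N; a 116° counterclockwise sweep puts J at bearing 26°, so J = N + 4.3·(cos 26°, sin 26°) = (59.56, 6.185). The tangent condition forces NJ to be normal to JC, so JC runs along (−sin 26°, cos 26°); with |JC| = 17.3, C = (51.98, 21.73). Then |FC| = |C − F| = 22.05.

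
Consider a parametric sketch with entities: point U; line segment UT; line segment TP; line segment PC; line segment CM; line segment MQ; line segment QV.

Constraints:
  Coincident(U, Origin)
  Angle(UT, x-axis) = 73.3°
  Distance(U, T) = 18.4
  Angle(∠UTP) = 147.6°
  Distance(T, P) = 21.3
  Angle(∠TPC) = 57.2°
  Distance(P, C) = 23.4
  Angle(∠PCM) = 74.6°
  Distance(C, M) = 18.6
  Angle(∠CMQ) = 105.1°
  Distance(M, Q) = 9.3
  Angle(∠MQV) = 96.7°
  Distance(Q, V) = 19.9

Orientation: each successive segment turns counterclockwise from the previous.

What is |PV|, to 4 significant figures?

7.196

U is at the origin; UT runs at 73.3° with length 18.4, so T = (5.287, 17.62). ∠UTP = 147.6° gives TP at 105.7° from the x-axis; with |TP| = 21.3, P = (-0.4764, 38.13). ∠TPC = 57.2° gives PC at -131.5° from the x-axis; with |PC| = 23.4, C = (-15.98, 20.60). ∠PCM = 74.6° gives CM at -26.10° from the x-axis; with |CM| = 18.6, M = (0.7216, 12.42). ∠CMQ = 105.1° gives MQ at 48.80° from the x-axis; with |MQ| = 9.3, Q = (6.847, 19.42). ∠MQV = 96.7° gives QV at 132.1° from the x-axis; with |QV| = 19.9, V = (-6.494, 34.18). Then |PV| = |V − P| = 7.196.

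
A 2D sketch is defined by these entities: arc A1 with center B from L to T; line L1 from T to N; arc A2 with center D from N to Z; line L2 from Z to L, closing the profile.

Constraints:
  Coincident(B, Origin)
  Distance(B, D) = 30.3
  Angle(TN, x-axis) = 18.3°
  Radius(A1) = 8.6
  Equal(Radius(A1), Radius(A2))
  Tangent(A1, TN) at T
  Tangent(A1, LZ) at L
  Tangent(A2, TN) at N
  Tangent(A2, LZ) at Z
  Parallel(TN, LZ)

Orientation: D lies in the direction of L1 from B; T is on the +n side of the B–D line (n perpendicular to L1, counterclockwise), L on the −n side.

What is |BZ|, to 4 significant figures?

31.50

Tangency of A1 to both parallel lines with radius 8.6 puts T and L at B ± 8.6·n: T = (-2.700, 8.165), L = (2.700, -8.165). Equal radii place N and Z the same way about D: N = D + 8.6·n = (26.07, 17.68), Z = D − 8.6·n = (31.47, 1.349). Then |BZ| = |Z − B| = 31.50.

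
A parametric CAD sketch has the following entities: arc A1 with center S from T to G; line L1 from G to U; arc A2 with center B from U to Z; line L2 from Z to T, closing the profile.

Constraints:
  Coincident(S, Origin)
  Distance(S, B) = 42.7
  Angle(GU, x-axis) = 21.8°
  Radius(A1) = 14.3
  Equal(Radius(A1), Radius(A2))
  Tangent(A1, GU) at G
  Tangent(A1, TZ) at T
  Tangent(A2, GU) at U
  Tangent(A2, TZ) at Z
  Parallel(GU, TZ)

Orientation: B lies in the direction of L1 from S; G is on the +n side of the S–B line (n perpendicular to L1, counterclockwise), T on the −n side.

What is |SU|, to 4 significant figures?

45.03

The slot axis is L1's direction at 21.8°, so u = (cos 21.8°, sin 21.8°) = (0.9285, 0.3714) and n = (−sin 21.8°, cos 21.8°) = (-0.3714, 0.9285). S is at the origin and B lies 42.7 along u from S, so B = 42.7·u = (39.65, 15.86). Tangency of A1 to both parallel lines with radius 14.3 puts G and T at S ± 14.3·n: G = (-5.311, 13.28), T = (5.311, -13.28). Equal radii place U and Z the same way about B: U = B + 14.3·n = (34.34, 29.13), Z = B − 14.3·n = (44.96, 2.580). Then |SU| = |U − S| = 45.03.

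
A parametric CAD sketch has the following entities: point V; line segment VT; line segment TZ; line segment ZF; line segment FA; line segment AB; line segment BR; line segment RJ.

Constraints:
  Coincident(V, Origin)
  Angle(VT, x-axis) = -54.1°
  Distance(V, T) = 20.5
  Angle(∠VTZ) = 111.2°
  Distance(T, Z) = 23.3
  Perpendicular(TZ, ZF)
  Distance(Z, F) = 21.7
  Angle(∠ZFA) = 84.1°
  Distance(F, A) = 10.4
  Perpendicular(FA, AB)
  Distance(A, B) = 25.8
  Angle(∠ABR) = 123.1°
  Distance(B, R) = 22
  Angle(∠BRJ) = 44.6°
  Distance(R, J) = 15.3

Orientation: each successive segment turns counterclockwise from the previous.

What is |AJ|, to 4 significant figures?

27.44

V is at the origin; VT runs at -54.1° with length 20.5, so T = (12.02, -16.61). ∠VTZ = 111.2° gives TZ at 14.70° from the x-axis; with |TZ| = 23.3, Z = (34.56, -10.69). The perpendicularity gives ZF at right angles to TZ, so ZF runs at 104.7°; with |ZF| = 21.7, F = (29.05, 10.30). ∠ZFA = 84.1° gives FA at -159.4° from the x-axis; with |FA| = 10.4, A = (19.32, 6.637). The perpendicularity gives AB at right angles to FA, so AB runs at -69.40°; with |AB| = 25.8, B = (28.39, -17.51). ∠ABR = 123.1° gives BR at -12.50° from the x-axis; with |BR| = 22.0, R = (49.87, -22.27). ∠BRJ = 44.6° gives RJ at 122.9° from the x-axis; with |RJ| = 15.3, J = (41.56, -9.429). Then |AJ| = |J − A| = 27.44.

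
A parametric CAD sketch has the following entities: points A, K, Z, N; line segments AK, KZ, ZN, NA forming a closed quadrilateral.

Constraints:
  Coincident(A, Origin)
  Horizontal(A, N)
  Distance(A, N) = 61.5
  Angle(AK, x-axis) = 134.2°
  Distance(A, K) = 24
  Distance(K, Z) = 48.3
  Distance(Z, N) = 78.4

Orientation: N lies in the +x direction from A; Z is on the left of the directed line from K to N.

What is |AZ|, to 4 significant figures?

58.82

Checks: |KZ| = 48.30 ✓; |ZN| = 78.40 ✓.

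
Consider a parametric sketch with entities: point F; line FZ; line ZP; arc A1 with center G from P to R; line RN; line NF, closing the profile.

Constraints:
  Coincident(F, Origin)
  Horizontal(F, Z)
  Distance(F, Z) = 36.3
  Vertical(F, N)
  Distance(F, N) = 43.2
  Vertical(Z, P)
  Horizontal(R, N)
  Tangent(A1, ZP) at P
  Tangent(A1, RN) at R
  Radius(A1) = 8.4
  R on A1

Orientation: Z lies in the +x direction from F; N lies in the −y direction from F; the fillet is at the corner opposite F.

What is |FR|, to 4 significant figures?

51.43

F is at the origin; F and Z share the same y with |FZ| = 36.3 and Z on the +x side, so Z = (36.30, 0.000). F and N share the same x with |FN| = 43.2 and N on the −y side, so N = (0.000, -43.20). The virtual corner opposite F is at (36.30, -43.20). Since A1 is tangent to ZP there, GP ⟂ ZP and tangency of A1 to RN means the radius GR is perpendicular to RN, with radius 8.4, so the center G sits 8.4 in from both sides at G = (27.90, -34.80). That places the tangent points at P = (36.30, -34.80) on ZP and R = (27.90, -43.20) on RN. Then |FR| = |R − F| = 51.43.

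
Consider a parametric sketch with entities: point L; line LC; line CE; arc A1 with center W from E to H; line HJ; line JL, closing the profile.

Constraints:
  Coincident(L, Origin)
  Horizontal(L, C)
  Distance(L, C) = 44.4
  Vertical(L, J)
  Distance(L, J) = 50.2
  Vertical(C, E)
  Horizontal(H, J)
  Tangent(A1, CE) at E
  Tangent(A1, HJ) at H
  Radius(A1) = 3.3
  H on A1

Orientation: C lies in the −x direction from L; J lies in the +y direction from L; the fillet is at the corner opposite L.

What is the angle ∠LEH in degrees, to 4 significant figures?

91.57°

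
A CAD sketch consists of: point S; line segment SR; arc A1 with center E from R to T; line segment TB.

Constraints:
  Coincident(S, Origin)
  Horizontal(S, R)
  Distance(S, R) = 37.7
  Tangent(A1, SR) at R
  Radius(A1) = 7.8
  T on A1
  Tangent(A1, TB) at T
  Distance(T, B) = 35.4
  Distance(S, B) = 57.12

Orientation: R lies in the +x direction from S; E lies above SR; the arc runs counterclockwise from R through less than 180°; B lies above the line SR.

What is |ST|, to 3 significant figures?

46.3

S is at the origin; S and R share the same y with |SR| = 37.7 and R on the +x side, so R = (37.7, 0.00). Tangency of A1 to SR means the radius ER is perpendicular to SR, so E = R + (0, 7.8) = (37.7, 7.80). Since ET ⟂ TB (tangency), |EB| = √(7.8² + 35.4²) = 36.2 regardless of where T sits on A1. So B lies on both circle(S, 57.12) and circle(E, 36.2); the above-SR intersection is B = (36.4, 44.0). T is the foot of the tangent from B: T = (45.3, 9.75).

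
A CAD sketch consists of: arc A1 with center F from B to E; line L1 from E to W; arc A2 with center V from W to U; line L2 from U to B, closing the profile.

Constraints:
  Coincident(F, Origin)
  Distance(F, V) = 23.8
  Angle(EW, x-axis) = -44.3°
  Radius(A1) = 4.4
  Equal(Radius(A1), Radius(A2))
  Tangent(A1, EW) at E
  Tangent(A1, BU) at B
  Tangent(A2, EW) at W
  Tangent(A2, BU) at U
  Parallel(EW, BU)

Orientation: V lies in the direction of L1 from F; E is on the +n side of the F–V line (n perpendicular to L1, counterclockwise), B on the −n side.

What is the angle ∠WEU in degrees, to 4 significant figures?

20.29°

The slot axis is L1's direction at -44.3°, so u = (cos -44.3°, sin -44.3°) = (0.7157, -0.6984) and n = (−sin -44.3°, cos -44.3°) = (0.6984, 0.7157). F is at the origin and V lies 23.8 along u from F, so V = 23.8·u = (17.03, -16.62). Tangency of A1 to both parallel lines with radius 4.4 puts E and B at F ± 4.4·n: E = (3.073, 3.149), B = (-3.073, -3.149). Equal radii place W and U the same way about V: W = V + 4.4·n = (20.11, -13.47), U = V − 4.4·n = (13.96, -19.77). Then cos ∠WEU = EW·EU / (|EW||EU|), giving 20.29°.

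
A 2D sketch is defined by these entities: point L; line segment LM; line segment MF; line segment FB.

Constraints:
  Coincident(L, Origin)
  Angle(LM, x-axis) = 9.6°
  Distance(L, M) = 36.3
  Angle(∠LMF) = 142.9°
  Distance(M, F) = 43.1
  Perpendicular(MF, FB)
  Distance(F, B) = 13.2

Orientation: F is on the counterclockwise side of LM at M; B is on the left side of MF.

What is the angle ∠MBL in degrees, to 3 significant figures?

23.9°

L is at the origin; LM runs at 9.6° with length 36.3, so M = 36.3·(cos 9.6°, sin 9.6°) = (35.8, 6.05). ∠LMF = 142.9°, so MF runs at 9.6° + (180° − 142.9°) = 46.7° from the x-axis; with |MF| = 43.1, F = M + 43.1·(cos 46.7°, sin 46.7°) = (65.4, 37.4). MF is perpendicular to FB; with |FB| = 13.2 on the left of MF, B = F + 13.2·(-0.728, 0.686) = (55.7, 46.5). Then cos ∠MBL = BM·BL / (|BM||BL|), giving 23.9°.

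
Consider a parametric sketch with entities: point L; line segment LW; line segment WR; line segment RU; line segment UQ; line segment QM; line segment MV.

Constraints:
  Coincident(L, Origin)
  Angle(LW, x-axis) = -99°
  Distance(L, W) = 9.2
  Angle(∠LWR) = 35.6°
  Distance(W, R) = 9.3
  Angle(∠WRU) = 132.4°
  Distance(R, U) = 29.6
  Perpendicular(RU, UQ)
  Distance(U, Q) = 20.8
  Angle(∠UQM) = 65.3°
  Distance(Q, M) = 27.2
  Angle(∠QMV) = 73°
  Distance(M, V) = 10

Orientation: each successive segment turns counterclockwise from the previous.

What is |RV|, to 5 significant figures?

11.707

L is at the origin; LW runs at -99.0° with length 9.2, so W = (-1.4392, -9.0867). ∠LWR = 35.6° gives WR at 45.400° from the x-axis; with |WR| = 9.3, R = (5.0908, -2.4649). ∠WRU = 132.4° gives RU at 93.000° from the x-axis; with |RU| = 29.6, U = (3.5417, 27.095). RU ⟂ UQ, so UQ runs at -177.00°; with |UQ| = 20.8, Q = (-17.230, 26.006). ∠UQM = 65.3° gives QM at -62.300° from the x-axis; with |QM| = 27.2, M = (-4.5861, 1.9232). ∠QMV = 73.0° gives MV at 44.700° from the x-axis; with |MV| = 10.0, V = (2.5219, 8.9572). Then |RV| = |V − R| = 11.707.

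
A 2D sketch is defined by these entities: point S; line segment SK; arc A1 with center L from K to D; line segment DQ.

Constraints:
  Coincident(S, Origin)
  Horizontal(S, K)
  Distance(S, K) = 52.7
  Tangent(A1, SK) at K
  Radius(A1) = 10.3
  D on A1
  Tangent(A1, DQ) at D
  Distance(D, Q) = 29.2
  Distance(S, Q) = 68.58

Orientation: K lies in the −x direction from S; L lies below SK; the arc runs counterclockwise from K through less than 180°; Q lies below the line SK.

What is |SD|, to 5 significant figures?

63.971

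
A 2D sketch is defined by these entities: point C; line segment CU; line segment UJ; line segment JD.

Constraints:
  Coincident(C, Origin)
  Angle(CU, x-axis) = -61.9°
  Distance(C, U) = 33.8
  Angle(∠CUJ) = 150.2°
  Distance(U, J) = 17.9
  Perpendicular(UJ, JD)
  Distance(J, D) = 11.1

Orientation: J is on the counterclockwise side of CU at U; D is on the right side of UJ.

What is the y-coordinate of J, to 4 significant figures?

-39.33

C is at the origin; CU runs at -61.9° with length 33.8, so U = 33.8·(cos -61.9°, sin -61.9°) = (15.92, -29.82). ∠CUJ = 150.2°, so UJ runs at -61.9° + (180° − 150.2°) = -32.10° from the x-axis; with |UJ| = 17.9, J = U + 17.9·(cos -32.10°, sin -32.10°) = (31.08, -39.33). So J.y = -39.33.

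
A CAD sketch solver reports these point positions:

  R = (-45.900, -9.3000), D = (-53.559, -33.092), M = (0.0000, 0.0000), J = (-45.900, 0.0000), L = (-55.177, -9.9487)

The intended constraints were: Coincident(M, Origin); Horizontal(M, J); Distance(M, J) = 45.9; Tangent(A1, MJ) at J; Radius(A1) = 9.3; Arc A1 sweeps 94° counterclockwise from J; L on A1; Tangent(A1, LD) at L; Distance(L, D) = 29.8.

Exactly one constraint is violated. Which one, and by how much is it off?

Distance(L, D) = 29.8 — off by 6.60.

M = (0.00, 0.00) ✓; M.y = 0.00, J.y = 0.00 ✓; |MJ| = 45.90 ✓; ∠(RJ, JM) = 90.00° ✓; |RJ| = 9.300 ✓; bearing(R→L) − bearing(R→J) = 94.00° ✓; |RL| = 9.300 ✓; ∠(RL, LD) = 90.00° ✓; |LD| = 23.20 ✗.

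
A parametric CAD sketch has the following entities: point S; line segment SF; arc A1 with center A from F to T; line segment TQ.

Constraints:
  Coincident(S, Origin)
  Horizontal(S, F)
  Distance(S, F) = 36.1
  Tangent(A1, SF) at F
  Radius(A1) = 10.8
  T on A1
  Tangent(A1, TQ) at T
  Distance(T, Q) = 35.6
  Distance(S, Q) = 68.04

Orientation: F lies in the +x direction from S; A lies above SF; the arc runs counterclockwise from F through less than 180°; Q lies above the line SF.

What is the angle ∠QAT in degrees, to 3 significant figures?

73.1°

S is at the origin; S and F share the same y with |SF| = 36.1 and F on the +x side, so F = (36.1, 0.00). The tangent condition forces AF to be normal to SF, so A = F + (0, 10.8) = (36.1, 10.8). Since AT ⟂ TQ (tangency), |AQ| = √(10.8² + 35.6²) = 37.2 regardless of where T sits on A1. So Q lies on both circle(S, 68.04) and circle(A, 37.2); the above-SF intersection is Q = (51.2, 44.8). T is the foot of the tangent from Q: T = (46.8, 9.47).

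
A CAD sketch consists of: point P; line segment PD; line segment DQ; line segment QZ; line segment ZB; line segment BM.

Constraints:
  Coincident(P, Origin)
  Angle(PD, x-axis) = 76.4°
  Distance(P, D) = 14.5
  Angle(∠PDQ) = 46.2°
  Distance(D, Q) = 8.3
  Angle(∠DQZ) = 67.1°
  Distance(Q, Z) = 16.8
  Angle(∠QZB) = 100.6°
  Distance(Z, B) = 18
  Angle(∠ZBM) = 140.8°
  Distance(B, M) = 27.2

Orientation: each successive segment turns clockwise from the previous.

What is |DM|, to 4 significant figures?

34.15

P is at the origin; PD runs at 76.4° with length 14.5, so D = (3.410, 14.09). ∠PDQ = 46.2° gives DQ at -57.40° from the x-axis; with |DQ| = 8.3, Q = (7.881, 7.101). ∠DQZ = 67.1° gives QZ at -170.3° from the x-axis; with |QZ| = 16.8, Z = (-8.678, 4.270). ∠QZB = 100.6° gives ZB at 110.3° from the x-axis; with |ZB| = 18.0, B = (-14.92, 21.15). ∠ZBM = 140.8° gives BM at 71.10° from the x-axis; with |BM| = 27.2, M = (-6.113, 46.89). Then |DM| = |M − D| = 34.15.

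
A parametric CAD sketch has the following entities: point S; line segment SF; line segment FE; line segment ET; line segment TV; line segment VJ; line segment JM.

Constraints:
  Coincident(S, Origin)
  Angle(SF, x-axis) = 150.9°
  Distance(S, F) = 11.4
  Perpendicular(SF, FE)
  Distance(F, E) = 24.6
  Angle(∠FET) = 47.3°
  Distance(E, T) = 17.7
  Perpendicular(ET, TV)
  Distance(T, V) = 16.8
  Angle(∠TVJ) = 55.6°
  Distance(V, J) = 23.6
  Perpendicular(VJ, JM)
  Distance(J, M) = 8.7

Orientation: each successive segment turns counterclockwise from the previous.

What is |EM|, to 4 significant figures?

4.863

∠TVJ = 55.6° gives VJ at -132.0° from the x-axis; with |VJ| = 23.6, J = (-24.46, -13.00). VJ is perpendicular to JM, so JM runs at -42.00°; with |JM| = 8.7, M = (-18.00, -18.82). Then |EM| = |M − E| = 4.863.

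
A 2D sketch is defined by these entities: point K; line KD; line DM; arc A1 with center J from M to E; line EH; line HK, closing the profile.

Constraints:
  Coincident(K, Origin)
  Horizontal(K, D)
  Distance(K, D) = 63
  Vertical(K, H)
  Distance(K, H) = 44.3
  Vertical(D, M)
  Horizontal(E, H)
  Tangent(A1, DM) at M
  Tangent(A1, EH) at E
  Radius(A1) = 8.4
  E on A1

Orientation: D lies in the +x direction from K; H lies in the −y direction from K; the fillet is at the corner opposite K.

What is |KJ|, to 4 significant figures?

65.35

K is at the origin; K and D share the same y with |KD| = 63.0 and D on the +x side, so D = (63.00, 0.000). K and H share the same x with |KH| = 44.3 and H on the −y side, so H = (0.000, -44.30). The virtual corner opposite K is at (63.00, -44.30). Since A1 is tangent to DM there, JM ⟂ DM and since A1 is tangent to EH there, JE ⟂ EH, with radius 8.4, so the center J sits 8.4 in from both sides at J = (54.60, -35.90). Then |KJ| = |J − K| = 65.35.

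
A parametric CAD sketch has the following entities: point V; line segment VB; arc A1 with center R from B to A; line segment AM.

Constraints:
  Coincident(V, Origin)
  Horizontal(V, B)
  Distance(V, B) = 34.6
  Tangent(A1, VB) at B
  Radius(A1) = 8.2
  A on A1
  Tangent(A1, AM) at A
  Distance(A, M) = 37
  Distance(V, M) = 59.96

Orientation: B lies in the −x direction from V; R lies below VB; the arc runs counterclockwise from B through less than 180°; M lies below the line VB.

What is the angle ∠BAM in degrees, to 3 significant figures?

132°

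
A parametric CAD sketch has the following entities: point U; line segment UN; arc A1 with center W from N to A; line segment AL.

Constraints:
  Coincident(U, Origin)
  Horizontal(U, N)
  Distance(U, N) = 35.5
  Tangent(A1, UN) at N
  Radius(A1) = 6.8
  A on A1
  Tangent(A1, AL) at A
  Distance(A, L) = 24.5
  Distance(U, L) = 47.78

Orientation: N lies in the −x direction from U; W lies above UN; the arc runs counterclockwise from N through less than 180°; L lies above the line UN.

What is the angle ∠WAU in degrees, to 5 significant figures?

148.51°

U is at the origin; UN is horizontal with |UN| = 35.5 and N on the −x side, so N = (-35.500, 0.0000). Since A1 is tangent to UN there, WN ⟂ UN, so W = N + (0, 6.8) = (-35.500, 6.8000). Since WA ⟂ AL (tangency), |WL| = √(6.8² + 24.5²) = 25.426 regardless of where A sits on A1. So L lies on both circle(U, 47.78) and circle(W, 25.426); the above-UN intersection is L = (-35.277, 32.225). A is the foot of the tangent from L: A = (-28.932, 8.5611).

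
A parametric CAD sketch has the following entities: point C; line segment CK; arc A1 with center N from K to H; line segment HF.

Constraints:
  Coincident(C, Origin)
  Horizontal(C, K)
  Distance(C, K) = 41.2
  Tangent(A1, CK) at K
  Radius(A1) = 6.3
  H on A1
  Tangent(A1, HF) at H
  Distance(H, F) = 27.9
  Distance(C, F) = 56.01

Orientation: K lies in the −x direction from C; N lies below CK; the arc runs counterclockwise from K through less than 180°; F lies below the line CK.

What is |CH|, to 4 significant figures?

47.98

Checks: C.y = 0.00, K.y = 0.00 ✓; |NH| = 6.300 ✓; ∠(NH, HF) = 90.00° ✓; |HF| = 27.90 ✓; |CF| = 56.01 ✓.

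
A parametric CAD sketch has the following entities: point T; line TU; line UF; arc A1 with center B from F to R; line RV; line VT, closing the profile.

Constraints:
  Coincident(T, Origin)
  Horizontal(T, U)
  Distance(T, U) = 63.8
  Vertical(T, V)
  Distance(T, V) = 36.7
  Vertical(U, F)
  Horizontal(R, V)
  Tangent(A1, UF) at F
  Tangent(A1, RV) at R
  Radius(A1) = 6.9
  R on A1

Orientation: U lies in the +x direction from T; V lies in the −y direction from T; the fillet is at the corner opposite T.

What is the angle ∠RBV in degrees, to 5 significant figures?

83.086°

T is at the origin; TU is horizontal with |TU| = 63.8 and U on the +x side, so U = (63.800, 0.0000). T and V share the same x with |TV| = 36.7 and V on the −y side, so V = (0.0000, -36.700). The virtual corner opposite T is at (63.800, -36.700). A1 meets UF tangentially, so BF is at right angles to UF and the tangent condition forces BR to be normal to RV, with radius 6.9, so the center B sits 6.9 in from both sides at B = (56.900, -29.800). That places the tangent points at F = (63.800, -29.800) on UF and R = (56.900, -36.700) on RV. Then cos ∠RBV = BR·BV / (|BR||BV|), giving 83.086°.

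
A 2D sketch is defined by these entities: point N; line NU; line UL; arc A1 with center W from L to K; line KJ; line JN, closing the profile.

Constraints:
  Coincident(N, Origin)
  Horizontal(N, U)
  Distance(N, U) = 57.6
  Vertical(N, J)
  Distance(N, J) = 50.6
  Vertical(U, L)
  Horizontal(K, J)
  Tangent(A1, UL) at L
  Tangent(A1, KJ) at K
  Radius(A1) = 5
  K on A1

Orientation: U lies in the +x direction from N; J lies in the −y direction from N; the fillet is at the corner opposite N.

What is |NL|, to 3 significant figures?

73.5

The virtual corner opposite N is at (57.6, -50.6). The tangent condition forces WL to be normal to UL and tangency of A1 to KJ means the radius WK is perpendicular to KJ, with radius 5.0, so the center W sits 5.0 in from both sides at W = (52.6, -45.6). That places the tangent points at L = (57.6, -45.6) on UL and K = (52.6, -50.6) on KJ. Then |NL| = |L − N| = 73.5.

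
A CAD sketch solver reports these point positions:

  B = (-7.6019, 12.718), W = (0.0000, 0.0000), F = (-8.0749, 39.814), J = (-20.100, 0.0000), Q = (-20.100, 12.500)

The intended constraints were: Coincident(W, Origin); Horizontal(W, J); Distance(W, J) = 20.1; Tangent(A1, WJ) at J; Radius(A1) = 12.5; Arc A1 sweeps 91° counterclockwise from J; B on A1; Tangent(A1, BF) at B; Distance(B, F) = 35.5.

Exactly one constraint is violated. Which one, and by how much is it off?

Distance(B, F) = 35.5 — off by 8.40.

W = (0.00, 0.00) ✓; W.y = 0.00, J.y = 0.00 ✓; |WJ| = 20.10 ✓; ∠(QJ, JW) = 90.00° ✓; |QJ| = 12.50 ✓; bearing(Q→B) − bearing(Q→J) = 91.00° ✓; |QB| = 12.50 ✓; ∠(QB, BF) = 90.00° ✓; |BF| = 27.10 ✗.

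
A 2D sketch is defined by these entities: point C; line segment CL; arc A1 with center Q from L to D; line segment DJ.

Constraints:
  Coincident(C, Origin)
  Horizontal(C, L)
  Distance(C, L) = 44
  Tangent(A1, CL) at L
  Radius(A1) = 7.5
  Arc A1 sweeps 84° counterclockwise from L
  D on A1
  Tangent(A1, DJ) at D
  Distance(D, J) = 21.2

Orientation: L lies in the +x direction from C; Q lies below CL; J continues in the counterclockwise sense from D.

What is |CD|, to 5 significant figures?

37.153

Tangency of A1 to CL means the radius QL is perpendicular to CL, so Q = L + (0, -7.5) = (44.000, -7.5000). On A1, L sits at bearing 90° from Q; an 84° counterclockwise sweep puts D at bearing 174°, so D = Q + 7.5·(cos 174°, sin 174°) = (36.541, -6.7160). Then |CD| = |D − C| = 37.153.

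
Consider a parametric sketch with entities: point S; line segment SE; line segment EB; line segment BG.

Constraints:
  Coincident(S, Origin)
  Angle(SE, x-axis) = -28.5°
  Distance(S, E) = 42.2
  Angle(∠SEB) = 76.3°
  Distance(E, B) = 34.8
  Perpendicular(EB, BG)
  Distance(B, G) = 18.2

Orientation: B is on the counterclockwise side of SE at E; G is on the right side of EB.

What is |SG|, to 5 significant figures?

64.186

S is at the origin; SE runs at -28.5° with length 42.2, so E = 42.2·(cos -28.5°, sin -28.5°) = (37.086, -20.136). ∠SEB = 76.3°, so EB runs at -28.5° + (180° − 76.3°) = 75.200° from the x-axis; with |EB| = 34.8, B = E + 34.8·(cos 75.200°, sin 75.200°) = (45.976, 13.509). EB ⟂ BG; with |BG| = 18.2 on the right of EB, G = B + 18.2·(0.96682, -0.25545) = (63.572, 8.8602). Then |SG| = |G − S| = 64.186.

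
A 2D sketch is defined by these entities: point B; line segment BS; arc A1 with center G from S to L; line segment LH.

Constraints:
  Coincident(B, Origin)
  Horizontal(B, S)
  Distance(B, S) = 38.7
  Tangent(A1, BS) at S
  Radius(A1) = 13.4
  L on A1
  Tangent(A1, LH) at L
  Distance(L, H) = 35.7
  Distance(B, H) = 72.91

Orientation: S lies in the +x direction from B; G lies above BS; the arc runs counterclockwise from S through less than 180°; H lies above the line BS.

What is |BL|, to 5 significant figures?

53.488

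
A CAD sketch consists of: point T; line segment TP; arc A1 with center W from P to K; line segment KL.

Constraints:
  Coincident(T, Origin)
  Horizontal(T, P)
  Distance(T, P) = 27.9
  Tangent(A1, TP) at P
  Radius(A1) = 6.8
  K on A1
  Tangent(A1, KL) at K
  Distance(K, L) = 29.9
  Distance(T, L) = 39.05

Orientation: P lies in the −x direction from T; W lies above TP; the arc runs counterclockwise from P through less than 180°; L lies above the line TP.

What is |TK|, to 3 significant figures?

22.0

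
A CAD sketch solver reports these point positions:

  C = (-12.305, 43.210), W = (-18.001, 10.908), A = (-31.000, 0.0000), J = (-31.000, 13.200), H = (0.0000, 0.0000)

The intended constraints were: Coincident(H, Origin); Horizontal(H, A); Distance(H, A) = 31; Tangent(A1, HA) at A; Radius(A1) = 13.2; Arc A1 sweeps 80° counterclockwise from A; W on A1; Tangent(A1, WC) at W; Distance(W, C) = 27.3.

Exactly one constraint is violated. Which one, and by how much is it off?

Distance(W, C) = 27.3 — off by 5.50.

H = (0.00, 0.00) ✓; H.y = 0.00, A.y = 0.00 ✓; |HA| = 31.00 ✓; ∠(JA, AH) = 90.00° ✓; |JA| = 13.20 ✓; bearing(J→W) − bearing(J→A) = 80.00° ✓; |JW| = 13.20 ✓; ∠(JW, WC) = 90.00° ✓; |WC| = 32.80 ✗.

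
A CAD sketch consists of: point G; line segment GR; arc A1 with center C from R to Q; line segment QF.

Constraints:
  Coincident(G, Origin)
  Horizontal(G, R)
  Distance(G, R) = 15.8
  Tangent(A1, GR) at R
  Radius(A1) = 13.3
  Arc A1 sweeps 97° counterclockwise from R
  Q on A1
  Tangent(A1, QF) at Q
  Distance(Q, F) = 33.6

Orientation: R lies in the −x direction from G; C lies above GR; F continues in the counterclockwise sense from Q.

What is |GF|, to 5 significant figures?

48.732

On A1, R sits at bearing -90° from C; a 97° counterclockwise sweep puts Q at bearing 7°, so Q = C + 13.3·(cos 7°, sin 7°) = (-2.5991, 14.921). Since A1 is tangent to QF there, CQ ⟂ QF, so QF runs along (−sin 7°, cos 7°); with |QF| = 33.6, F = (-6.6939, 48.270). Then |GF| = |F − G| = 48.732.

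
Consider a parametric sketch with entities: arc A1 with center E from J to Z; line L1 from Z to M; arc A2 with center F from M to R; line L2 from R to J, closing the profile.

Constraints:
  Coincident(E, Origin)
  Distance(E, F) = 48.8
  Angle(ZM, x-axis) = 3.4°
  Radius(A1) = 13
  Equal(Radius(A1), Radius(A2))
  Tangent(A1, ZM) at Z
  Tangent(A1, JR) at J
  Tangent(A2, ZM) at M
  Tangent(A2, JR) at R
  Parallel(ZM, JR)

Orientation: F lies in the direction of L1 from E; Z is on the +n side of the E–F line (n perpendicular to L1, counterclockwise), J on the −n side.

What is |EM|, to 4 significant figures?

50.50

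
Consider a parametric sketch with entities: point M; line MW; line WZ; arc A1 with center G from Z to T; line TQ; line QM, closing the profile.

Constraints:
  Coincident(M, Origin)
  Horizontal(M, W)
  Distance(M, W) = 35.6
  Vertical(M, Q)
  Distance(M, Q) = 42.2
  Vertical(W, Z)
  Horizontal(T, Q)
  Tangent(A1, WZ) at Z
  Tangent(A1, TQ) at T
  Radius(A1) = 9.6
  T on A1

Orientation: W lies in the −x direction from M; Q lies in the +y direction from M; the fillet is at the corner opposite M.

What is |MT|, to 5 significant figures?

49.567

The virtual corner opposite M is at (-35.600, 42.200). Since A1 is tangent to WZ there, GZ ⟂ WZ and the tangent condition forces GT to be normal to TQ, with radius 9.6, so the center G sits 9.6 in from both sides at G = (-26.000, 32.600). That places the tangent points at Z = (-35.600, 32.600) on WZ and T = (-26.000, 42.200) on TQ. Then |MT| = |T − M| = 49.567.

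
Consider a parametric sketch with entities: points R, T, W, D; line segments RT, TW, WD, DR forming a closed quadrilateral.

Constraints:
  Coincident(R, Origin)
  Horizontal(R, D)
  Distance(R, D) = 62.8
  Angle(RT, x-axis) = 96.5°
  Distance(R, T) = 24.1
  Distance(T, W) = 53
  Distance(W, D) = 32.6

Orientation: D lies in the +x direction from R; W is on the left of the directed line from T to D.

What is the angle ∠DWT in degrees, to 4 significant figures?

106.7°

Checks: |TW| = 53.00 ✓; |WD| = 32.60 ✓.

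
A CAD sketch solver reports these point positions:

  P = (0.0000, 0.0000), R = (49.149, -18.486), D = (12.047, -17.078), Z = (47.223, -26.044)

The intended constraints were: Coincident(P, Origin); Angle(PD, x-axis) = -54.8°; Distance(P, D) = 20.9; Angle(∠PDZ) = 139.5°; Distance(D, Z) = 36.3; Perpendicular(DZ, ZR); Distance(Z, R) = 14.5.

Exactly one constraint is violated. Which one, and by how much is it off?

Distance(Z, R) = 14.5 — off by 6.70.

P = (0.00, 0.00) ✓; PD at -54.80° ✓; |PD| = 20.90 ✓; ∠PDZ = 139.5° ✓; |DZ| = 36.30 ✓; ∠(DZ, ZR) = 90.00° ✓; |ZR| = 7.800 ✗.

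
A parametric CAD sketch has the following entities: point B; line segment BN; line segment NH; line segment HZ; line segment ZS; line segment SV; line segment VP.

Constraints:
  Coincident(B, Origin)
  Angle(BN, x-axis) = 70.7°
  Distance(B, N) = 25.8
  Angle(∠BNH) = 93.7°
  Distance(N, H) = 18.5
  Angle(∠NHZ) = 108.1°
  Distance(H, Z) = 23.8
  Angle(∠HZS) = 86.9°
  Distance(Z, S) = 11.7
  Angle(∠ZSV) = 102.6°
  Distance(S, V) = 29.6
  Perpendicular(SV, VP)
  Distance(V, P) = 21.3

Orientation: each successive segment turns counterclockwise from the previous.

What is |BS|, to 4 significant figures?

16.26

∠NHZ = 108.1° gives HZ at -131.1° from the x-axis; with |HZ| = 23.8, Z = (-24.15, 13.64). ∠HZS = 86.9° gives ZS at -38.00° from the x-axis; with |ZS| = 11.7, S = (-14.93, 6.441). Then |BS| = |S − B| = 16.26.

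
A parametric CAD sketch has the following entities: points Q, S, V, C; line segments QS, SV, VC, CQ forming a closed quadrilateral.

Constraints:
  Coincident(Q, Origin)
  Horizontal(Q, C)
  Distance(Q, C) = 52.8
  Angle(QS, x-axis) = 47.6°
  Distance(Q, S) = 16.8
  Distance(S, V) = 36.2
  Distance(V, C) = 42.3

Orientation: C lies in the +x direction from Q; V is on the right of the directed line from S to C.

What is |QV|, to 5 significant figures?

29.100

Q is at the origin; QC is horizontal with |QC| = 52.8 and C in +x, so C = (52.8, 0). QS runs at 47.6° with |QS| = 16.8, so S = (11.328, 12.406). V is determined by |SV| = 36.2 and |VC| = 42.3 together: it lies at the intersection of circle(S, 36.2) and circle(C, 42.3). With |SC| = 43.288, the foot of the radical line on SC is 16.113 from S and the perpendicular offset is √(36.2² − 16.113²) = 32.416. Taking the right-of-SC solution: V = (17.475, -23.268).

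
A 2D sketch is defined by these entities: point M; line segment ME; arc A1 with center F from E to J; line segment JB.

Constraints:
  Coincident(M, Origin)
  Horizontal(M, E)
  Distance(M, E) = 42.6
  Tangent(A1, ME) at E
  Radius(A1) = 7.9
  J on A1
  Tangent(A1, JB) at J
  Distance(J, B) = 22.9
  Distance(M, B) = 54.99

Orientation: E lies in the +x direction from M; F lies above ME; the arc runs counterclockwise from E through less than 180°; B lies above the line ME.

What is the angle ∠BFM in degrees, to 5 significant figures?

105.47°

M is at the origin; M and E share the same y with |ME| = 42.6 and E on the +x side, so E = (42.600, 0.0000). Tangency of A1 to ME means the radius FE is perpendicular to ME, so F = E + (0, 7.9) = (42.600, 7.9000). Since FJ ⟂ JB (tangency), |FB| = √(7.9² + 22.9²) = 24.224 regardless of where J sits on A1. So B lies on both circle(M, 54.99) and circle(F, 24.224); the above-ME intersection is B = (44.696, 32.033). J is the foot of the tangent from B: J = (50.263, 9.8204).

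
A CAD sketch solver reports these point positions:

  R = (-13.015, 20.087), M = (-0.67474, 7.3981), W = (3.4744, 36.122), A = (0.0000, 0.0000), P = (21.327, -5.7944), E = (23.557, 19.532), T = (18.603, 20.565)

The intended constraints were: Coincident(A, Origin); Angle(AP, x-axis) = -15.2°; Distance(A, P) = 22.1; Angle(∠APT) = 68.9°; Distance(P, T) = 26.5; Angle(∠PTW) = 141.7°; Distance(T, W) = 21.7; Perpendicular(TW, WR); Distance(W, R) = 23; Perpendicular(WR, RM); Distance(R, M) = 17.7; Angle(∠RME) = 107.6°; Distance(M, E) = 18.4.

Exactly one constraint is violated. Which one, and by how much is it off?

Distance(M, E) = 18.4 — off by 8.70.

A = (0.00, 0.00) ✓; AP at -15.20° ✓; |AP| = 22.10 ✓; ∠APT = 68.90° ✓; |PT| = 26.50 ✓; ∠PTW = 141.7° ✓; |TW| = 21.70 ✓; ∠(TW, WR) = 90.00° ✓; |WR| = 23.00 ✓; ∠(WR, RM) = 90.00° ✓; |RM| = 17.70 ✓; ∠RME = 107.6° ✓; |ME| = 27.10 ✗.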